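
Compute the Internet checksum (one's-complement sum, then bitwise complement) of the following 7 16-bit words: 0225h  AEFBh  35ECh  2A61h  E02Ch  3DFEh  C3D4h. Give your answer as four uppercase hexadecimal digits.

0C92

One's-complement addition (fold any carry out of bit 15 back into bit 0):
  0x0225 + 0xAEFB = 0x0B120
  0xB120 + 0x35EC = 0x0E70C
  0xE70C + 0x2A61 = 0x1116D → wrap carry → 0x116E
  0x116E + 0xE02C = 0x0F19A
  0xF19A + 0x3DFE = 0x12F98 → wrap carry → 0x2F99
  0x2F99 + 0xC3D4 = 0x0F36D
One's-complement sum = 0xF36D.
Checksum = ~0xF36D & 0xFFFF = 0x0C92.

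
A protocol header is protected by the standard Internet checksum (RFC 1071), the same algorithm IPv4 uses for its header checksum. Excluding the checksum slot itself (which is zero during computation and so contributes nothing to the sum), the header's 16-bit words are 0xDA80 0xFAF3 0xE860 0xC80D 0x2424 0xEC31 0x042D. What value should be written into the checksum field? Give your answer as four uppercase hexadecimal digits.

6599

One's-complement addition (fold any carry out of bit 15 back into bit 0):
  0xDA80 + 0xFAF3 = 0x1D573 → wrap carry → 0xD574
  0xD574 + 0xE860 = 0x1BDD4 → wrap carry → 0xBDD5
  0xBDD5 + 0xC80D = 0x185E2 → wrap carry → 0x85E3
  0x85E3 + 0x2424 = 0x0AA07
  0xAA07 + 0xEC31 = 0x19638 → wrap carry → 0x9639
  0x9639 + 0x042D = 0x09A66
One's-complement sum = 0x9A66.
Checksum = ~0x9A66 & 0xFFFF = 0x6599.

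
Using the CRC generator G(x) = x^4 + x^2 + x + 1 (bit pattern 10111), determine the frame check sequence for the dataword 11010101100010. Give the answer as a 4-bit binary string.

0001

Append 4 zeros: 110101011000100000. Divide by 10111 (XOR where the leading bit is 1):
  pos 0: 11010 XOR 10111 = 01101
  pos 1: 11011 XOR 10111 = 01100
  pos 2: 11000 XOR 10111 = 01111
  pos 3: 11111 XOR 10111 = 01000
  pos 4: 10001 XOR 10111 = 00110
  pos 6: 11000 XOR 10111 = 01111
  pos 7: 11110 XOR 10111 = 01001
  pos 8: 10011 XOR 10111 = 00100
  pos 10: 10000 XOR 10111 = 00111
  pos 12: 11100 XOR 10111 = 01011
  pos 13: 10110 XOR 10111 = 00001
Remainder (last 4 bits) = 0001. This is the CRC / FCS.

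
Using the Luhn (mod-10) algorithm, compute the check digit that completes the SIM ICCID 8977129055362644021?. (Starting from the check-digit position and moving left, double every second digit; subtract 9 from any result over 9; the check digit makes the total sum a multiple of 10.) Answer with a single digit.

Partial digits right→left: 1 2 0 4 4 6 2 6 3 5 5 0 9 2 1 7 7 9 8
Double every second digit counting from the check-digit position (so the 1st, 3rd, 5th, ... of the partial from the right).
  doubled (with −9 where >9): 2 0 8 4 6 1 9 2 5 7 → sum 44
  kept as-is: 2 4 6 6 5 0 2 7 9 → sum 41
Total = 44 + 41 = 85.
Check digit = (10 − (85 mod 10)) mod 10 = 5.

5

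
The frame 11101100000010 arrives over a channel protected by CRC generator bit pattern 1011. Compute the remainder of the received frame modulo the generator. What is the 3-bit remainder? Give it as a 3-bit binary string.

Modulo-2 division of 11101100000010 by 1011:
  pos 0: 1110 XOR 1011 = 0101
  pos 1: 1011 XOR 1011 = 0000
  pos 5: 1000 XOR 1011 = 0011
  pos 7: 1100 XOR 1011 = 0111
  pos 8: 1110 XOR 1011 = 0101
  pos 9: 1011 XOR 1011 = 0000
Remainder = 000 (zero — the frame passes the CRC check).

000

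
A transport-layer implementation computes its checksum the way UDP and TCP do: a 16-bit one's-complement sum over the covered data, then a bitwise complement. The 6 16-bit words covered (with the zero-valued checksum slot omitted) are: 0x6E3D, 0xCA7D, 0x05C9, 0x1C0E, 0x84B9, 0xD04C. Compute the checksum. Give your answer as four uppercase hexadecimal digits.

One's-complement addition (fold any carry out of bit 15 back into bit 0):
  0x6E3D + 0xCA7D = 0x138BA → wrap carry → 0x38BB
  0x38BB + 0x05C9 = 0x03E84
  0x3E84 + 0x1C0E = 0x05A92
  0x5A92 + 0x84B9 = 0x0DF4B
  0xDF4B + 0xD04C = 0x1AF97 → wrap carry → 0xAF98
One's-complement sum = 0xAF98.
Checksum = ~0xAF98 & 0xFFFF = 0x5067.

5067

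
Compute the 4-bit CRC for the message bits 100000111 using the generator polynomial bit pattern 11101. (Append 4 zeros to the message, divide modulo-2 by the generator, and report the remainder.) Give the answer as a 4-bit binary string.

0011

Append 4 zeros: 1000001110000. Divide by 11101 (XOR where the leading bit is 1):
  pos 0: 10000 XOR 11101 = 01101
  pos 1: 11010 XOR 11101 = 00111
  pos 3: 11111 XOR 11101 = 00010
  pos 6: 10100 XOR 11101 = 01001
  pos 7: 10010 XOR 11101 = 01111
  pos 8: 11110 XOR 11101 = 00011
Remainder (last 4 bits) = 0011. This is the CRC / FCS.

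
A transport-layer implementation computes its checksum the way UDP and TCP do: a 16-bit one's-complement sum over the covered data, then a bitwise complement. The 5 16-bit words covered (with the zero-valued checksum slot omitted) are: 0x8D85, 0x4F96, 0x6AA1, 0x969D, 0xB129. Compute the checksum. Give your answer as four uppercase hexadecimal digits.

707B

One's-complement addition (fold any carry out of bit 15 back into bit 0):
  0x8D85 + 0x4F96 = 0x0DD1B
  0xDD1B + 0x6AA1 = 0x147BC → wrap carry → 0x47BD
  0x47BD + 0x969D = 0x0DE5A
  0xDE5A + 0xB129 = 0x18F83 → wrap carry → 0x8F84
One's-complement sum = 0x8F84.
Checksum = ~0x8F84 & 0xFFFF = 0x707B.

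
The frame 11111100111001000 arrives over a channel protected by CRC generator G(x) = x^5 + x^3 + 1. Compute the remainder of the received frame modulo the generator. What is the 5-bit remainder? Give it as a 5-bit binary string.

Modulo-2 division of 11111100111001000 by 101001:
  pos 0: 111111 XOR 101001 = 010110
  pos 1: 101100 XOR 101001 = 000101
  pos 4: 101011 XOR 101001 = 000010
  pos 8: 101001 XOR 101001 = 000000
Remainder = 00000 (zero — the frame passes the CRC check).

00000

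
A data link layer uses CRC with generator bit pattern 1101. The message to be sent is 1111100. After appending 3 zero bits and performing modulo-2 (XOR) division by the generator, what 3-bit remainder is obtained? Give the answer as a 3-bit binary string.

Append 3 zeros: 1111100000. Divide by 1101 (XOR where the leading bit is 1):
  pos 0: 1111 XOR 1101 = 0010
  pos 2: 1010 XOR 1101 = 0111
  pos 3: 1110 XOR 1101 = 0011
  pos 5: 1100 XOR 1101 = 0001
Remainder (last 3 bits) = 010. This is the CRC / FCS.

010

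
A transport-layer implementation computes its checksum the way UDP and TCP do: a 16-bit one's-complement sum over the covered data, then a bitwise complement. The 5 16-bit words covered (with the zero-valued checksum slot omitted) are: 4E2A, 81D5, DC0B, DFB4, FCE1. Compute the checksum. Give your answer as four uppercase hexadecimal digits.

One's-complement addition (fold any carry out of bit 15 back into bit 0):
  0x4E2A + 0x81D5 = 0x0CFFF
  0xCFFF + 0xDC0B = 0x1AC0A → wrap carry → 0xAC0B
  0xAC0B + 0xDFB4 = 0x18BBF → wrap carry → 0x8BC0
  0x8BC0 + 0xFCE1 = 0x188A1 → wrap carry → 0x88A2
One's-complement sum = 0x88A2.
Checksum = ~0x88A2 & 0xFFFF = 0x775D.

775D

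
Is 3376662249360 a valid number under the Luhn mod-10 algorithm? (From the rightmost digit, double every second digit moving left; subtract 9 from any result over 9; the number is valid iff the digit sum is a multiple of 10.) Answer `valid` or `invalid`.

From the right, keep odd positions and double even positions (subtract 9 from any doubled value over 9):
  doubled (positions 2,4,...): 3 9 4 3 3 6 → sum 28
  kept (positions 1,3,...): 0 3 4 2 6 7 3 → sum 25
Total = 53.
53 mod 10 = 3, so the number is invalid.

invalid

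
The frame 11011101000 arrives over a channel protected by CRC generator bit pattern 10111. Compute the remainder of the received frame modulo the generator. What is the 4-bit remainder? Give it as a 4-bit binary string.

Modulo-2 division of 11011101000 by 10111:
  pos 0: 11011 XOR 10111 = 01100
  pos 1: 11001 XOR 10111 = 01110
  pos 2: 11100 XOR 10111 = 01011
  pos 3: 10111 XOR 10111 = 00000
Remainder = 0000 (zero — the frame passes the CRC check).

0000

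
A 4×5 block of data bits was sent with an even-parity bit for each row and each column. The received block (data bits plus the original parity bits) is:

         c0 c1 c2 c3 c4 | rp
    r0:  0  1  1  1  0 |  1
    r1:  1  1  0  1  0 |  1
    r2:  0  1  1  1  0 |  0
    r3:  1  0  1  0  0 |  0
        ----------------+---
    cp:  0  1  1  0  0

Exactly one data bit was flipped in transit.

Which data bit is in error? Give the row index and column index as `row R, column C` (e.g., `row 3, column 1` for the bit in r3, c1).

Recompute each row's even parity and compare to rp:
  r0: data parity 1, sent rp 1 → ok
  r1: data parity 1, sent rp 1 → ok
  r2: data parity 1, sent rp 0 → mismatch
  r3: data parity 0, sent rp 0 → ok
Recompute each column's even parity and compare to cp:
  c0: data parity 0, sent cp 0 → ok
  c1: data parity 1, sent cp 1 → ok
  c2: data parity 1, sent cp 1 → ok
  c3: data parity 1, sent cp 0 → mismatch
  c4: data parity 0, sent cp 0 → ok
Exactly one row (r2) and one column (c3) fail → the flipped bit is at their intersection.

row 2, column 3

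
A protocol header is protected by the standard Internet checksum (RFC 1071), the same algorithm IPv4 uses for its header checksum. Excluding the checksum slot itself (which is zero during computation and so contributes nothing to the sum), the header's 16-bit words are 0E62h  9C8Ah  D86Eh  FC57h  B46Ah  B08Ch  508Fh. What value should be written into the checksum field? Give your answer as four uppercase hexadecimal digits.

One's-complement addition (fold any carry out of bit 15 back into bit 0):
  0x0E62 + 0x9C8A = 0x0AAEC
  0xAAEC + 0xD86E = 0x1835A → wrap carry → 0x835B
  0x835B + 0xFC57 = 0x17FB2 → wrap carry → 0x7FB3
  0x7FB3 + 0xB46A = 0x1341D → wrap carry → 0x341E
  0x341E + 0xB08C = 0x0E4AA
  0xE4AA + 0x508F = 0x13539 → wrap carry → 0x353A
One's-complement sum = 0x353A.
Checksum = ~0x353A & 0xFFFF = 0xCAC5.

CAC5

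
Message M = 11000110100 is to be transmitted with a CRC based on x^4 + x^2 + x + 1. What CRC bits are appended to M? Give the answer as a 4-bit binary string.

0111

Append 4 zeros: 110001101000000. Divide by 10111 (XOR where the leading bit is 1):
  pos 0: 11000 XOR 10111 = 01111
  pos 1: 11111 XOR 10111 = 01000
  pos 2: 10001 XOR 10111 = 00110
  pos 4: 11001 XOR 10111 = 01110
  pos 5: 11100 XOR 10111 = 01011
  pos 6: 10110 XOR 10111 = 00001
  pos 10: 10000 XOR 10111 = 00111
Remainder (last 4 bits) = 0111. This is the CRC / FCS.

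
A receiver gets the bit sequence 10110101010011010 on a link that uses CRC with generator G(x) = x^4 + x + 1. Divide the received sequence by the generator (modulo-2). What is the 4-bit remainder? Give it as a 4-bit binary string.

0000

Modulo-2 division of 10110101010011010 by 10011:
  pos 0: 10110 XOR 10011 = 00101
  pos 2: 10110 XOR 10011 = 00101
  pos 4: 10110 XOR 10011 = 00101
  pos 6: 10110 XOR 10011 = 00101
  pos 8: 10101 XOR 10011 = 00110
  pos 10: 11010 XOR 10011 = 01001
  pos 11: 10011 XOR 10011 = 00000
Remainder = 0000 (zero — the frame passes the CRC check).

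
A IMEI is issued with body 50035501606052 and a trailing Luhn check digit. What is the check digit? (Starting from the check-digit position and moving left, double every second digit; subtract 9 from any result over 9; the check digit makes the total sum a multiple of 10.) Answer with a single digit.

Partial digits right→left: 2 5 0 6 0 6 1 0 5 5 3 0 0 5
Double every second digit counting from the check-digit position (so the 1st, 3rd, 5th, ... of the partial from the right).
  doubled (with −9 where >9): 4 0 0 2 1 6 0 → sum 13
  kept as-is: 5 6 6 0 5 0 5 → sum 27
Total = 13 + 27 = 40.
Check digit = (10 − (40 mod 10)) mod 10 = 0.

0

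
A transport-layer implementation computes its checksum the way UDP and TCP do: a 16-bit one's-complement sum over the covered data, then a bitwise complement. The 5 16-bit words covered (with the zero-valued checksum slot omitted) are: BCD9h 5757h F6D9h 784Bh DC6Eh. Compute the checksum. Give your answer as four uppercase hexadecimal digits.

A03A

One's-complement addition (fold any carry out of bit 15 back into bit 0):
  0xBCD9 + 0x5757 = 0x11430 → wrap carry → 0x1431
  0x1431 + 0xF6D9 = 0x10B0A → wrap carry → 0x0B0B
  0x0B0B + 0x784B = 0x08356
  0x8356 + 0xDC6E = 0x15FC4 → wrap carry → 0x5FC5
One's-complement sum = 0x5FC5.
Checksum = ~0x5FC5 & 0xFFFF = 0xA03A.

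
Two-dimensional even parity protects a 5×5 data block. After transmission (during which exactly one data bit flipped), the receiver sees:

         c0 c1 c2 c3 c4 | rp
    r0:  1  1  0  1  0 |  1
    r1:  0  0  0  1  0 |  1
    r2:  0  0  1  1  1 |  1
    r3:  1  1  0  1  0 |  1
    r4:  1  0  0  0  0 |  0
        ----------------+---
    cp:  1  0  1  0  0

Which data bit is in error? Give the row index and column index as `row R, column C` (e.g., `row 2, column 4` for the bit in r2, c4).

row 4, column 4

Recompute each row's even parity and compare to rp:
  r0: data parity 1, sent rp 1 → ok
  r1: data parity 1, sent rp 1 → ok
  r2: data parity 1, sent rp 1 → ok
  r3: data parity 1, sent rp 1 → ok
  r4: data parity 1, sent rp 0 → mismatch
Recompute each column's even parity and compare to cp:
  c0: data parity 1, sent cp 1 → ok
  c1: data parity 0, sent cp 0 → ok
  c2: data parity 1, sent cp 1 → ok
  c3: data parity 0, sent cp 0 → ok
  c4: data parity 1, sent cp 0 → mismatch
Exactly one row (r4) and one column (c4) fail → the flipped bit is at their intersection.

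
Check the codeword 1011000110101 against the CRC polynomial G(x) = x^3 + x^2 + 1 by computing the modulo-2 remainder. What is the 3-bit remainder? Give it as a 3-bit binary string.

011

Modulo-2 division of 1011000110101 by 1101:
  pos 0: 1011 XOR 1101 = 0110
  pos 1: 1100 XOR 1101 = 0001
  pos 4: 1001 XOR 1101 = 0100
  pos 5: 1001 XOR 1101 = 0100
  pos 6: 1000 XOR 1101 = 0101
  pos 7: 1011 XOR 1101 = 0110
  pos 8: 1100 XOR 1101 = 0001
Remainder = 011 (nonzero — an error is detected).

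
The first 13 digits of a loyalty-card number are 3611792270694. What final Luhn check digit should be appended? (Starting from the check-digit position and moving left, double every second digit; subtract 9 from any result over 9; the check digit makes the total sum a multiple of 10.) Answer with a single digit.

0

Partial digits right→left: 4 9 6 0 7 2 2 9 7 1 1 6 3
Double every second digit counting from the check-digit position (so the 1st, 3rd, 5th, ... of the partial from the right).
  doubled (with −9 where >9): 8 3 5 4 5 2 6 → sum 33
  kept as-is: 9 0 2 9 1 6 → sum 27
Total = 33 + 27 = 60.
Check digit = (10 − (60 mod 10)) mod 10 = 0.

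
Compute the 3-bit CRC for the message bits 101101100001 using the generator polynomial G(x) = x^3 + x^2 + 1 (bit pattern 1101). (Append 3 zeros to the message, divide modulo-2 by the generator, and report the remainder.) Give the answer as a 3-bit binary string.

Append 3 zeros: 101101100001000. Divide by 1101 (XOR where the leading bit is 1):
  pos 0: 1011 XOR 1101 = 0110
  pos 1: 1100 XOR 1101 = 0001
  pos 4: 1110 XOR 1101 = 0011
  pos 6: 1100 XOR 1101 = 0001
  pos 9: 1010 XOR 1101 = 0111
  pos 10: 1110 XOR 1101 = 0011
Remainder (last 3 bits) = 110. This is the CRC / FCS.

110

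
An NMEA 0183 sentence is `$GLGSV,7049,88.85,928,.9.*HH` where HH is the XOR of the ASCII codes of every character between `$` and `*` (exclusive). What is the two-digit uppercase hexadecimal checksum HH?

6A

XOR the ASCII codes of the payload characters:
  'G' = 0x47 → acc = 0x47
  'L' = 0x4C → acc = 0x0B
  'G' = 0x47 → acc = 0x4C
  'S' = 0x53 → acc = 0x1F
  'V' = 0x56 → acc = 0x49
  ',' = 0x2C → acc = 0x65
  '7' = 0x37 → acc = 0x52
  '0' = 0x30 → acc = 0x62
  '4' = 0x34 → acc = 0x56
  '9' = 0x39 → acc = 0x6F
  ',' = 0x2C → acc = 0x43
  '8' = 0x38 → acc = 0x7B
  '8' = 0x38 → acc = 0x43
  '.' = 0x2E → acc = 0x6D
  '8' = 0x38 → acc = 0x55
  '5' = 0x35 → acc = 0x60
  ',' = 0x2C → acc = 0x4C
  '9' = 0x39 → acc = 0x75
  '2' = 0x32 → acc = 0x47
  '8' = 0x38 → acc = 0x7F
  ',' = 0x2C → acc = 0x53
  '.' = 0x2E → acc = 0x7D
  '9' = 0x39 → acc = 0x44
  '.' = 0x2E → acc = 0x6A
Checksum = 0x6A.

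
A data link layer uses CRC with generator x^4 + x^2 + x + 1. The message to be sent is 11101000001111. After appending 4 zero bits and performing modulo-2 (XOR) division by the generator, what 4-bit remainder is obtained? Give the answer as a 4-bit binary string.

0110

Append 4 zeros: 111010000011110000. Divide by 10111 (XOR where the leading bit is 1):
  pos 0: 11101 XOR 10111 = 01010
  pos 1: 10100 XOR 10111 = 00011
  pos 4: 11000 XOR 10111 = 01111
  pos 5: 11110 XOR 10111 = 01001
  pos 6: 10011 XOR 10111 = 00100
  pos 8: 10011 XOR 10111 = 00100
  pos 10: 10010 XOR 10111 = 00101
  pos 12: 10100 XOR 10111 = 00011
Remainder (last 4 bits) = 0110. This is the CRC / FCS.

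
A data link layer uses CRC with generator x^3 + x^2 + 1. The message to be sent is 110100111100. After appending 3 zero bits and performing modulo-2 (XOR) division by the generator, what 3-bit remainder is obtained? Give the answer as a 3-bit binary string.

110

Append 3 zeros: 110100111100000. Divide by 1101 (XOR where the leading bit is 1):
  pos 0: 1101 XOR 1101 = 0000
  pos 6: 1111 XOR 1101 = 0010
  pos 8: 1000 XOR 1101 = 0101
  pos 9: 1010 XOR 1101 = 0111
  pos 10: 1110 XOR 1101 = 0011
Remainder (last 3 bits) = 110. This is the CRC / FCS.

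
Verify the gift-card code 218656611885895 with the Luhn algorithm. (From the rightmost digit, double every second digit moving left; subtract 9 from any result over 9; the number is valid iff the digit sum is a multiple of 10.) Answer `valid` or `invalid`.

valid

From the right, keep odd positions and double even positions (subtract 9 from any doubled value over 9):
  doubled (positions 2,4,...): 9 1 7 2 3 3 2 → sum 27
  kept (positions 1,3,...): 5 8 8 1 6 5 8 2 → sum 43
Total = 70.
70 mod 10 = 0, so the number is valid.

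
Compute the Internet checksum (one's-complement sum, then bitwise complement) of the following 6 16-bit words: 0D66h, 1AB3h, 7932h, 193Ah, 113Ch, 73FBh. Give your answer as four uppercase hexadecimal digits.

One's-complement addition (fold any carry out of bit 15 back into bit 0):
  0x0D66 + 0x1AB3 = 0x02819
  0x2819 + 0x7932 = 0x0A14B
  0xA14B + 0x193A = 0x0BA85
  0xBA85 + 0x113C = 0x0CBC1
  0xCBC1 + 0x73FB = 0x13FBC → wrap carry → 0x3FBD
One's-complement sum = 0x3FBD.
Checksum = ~0x3FBD & 0xFFFF = 0xC042.

C042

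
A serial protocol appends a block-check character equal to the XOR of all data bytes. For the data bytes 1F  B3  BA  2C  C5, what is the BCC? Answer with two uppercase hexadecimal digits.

XOR the bytes together:
  start with 0x1F
  0x1F ⊕ 0xB3 = 0xAC
  0xAC ⊕ 0xBA = 0x16
  0x16 ⊕ 0x2C = 0x3A
  0x3A ⊕ 0xC5 = 0xFF

FF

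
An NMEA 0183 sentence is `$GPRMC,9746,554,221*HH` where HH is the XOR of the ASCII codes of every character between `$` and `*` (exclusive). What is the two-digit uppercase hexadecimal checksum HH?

6E

XOR the ASCII codes of the payload characters:
  'G' = 0x47 → acc = 0x47
  'P' = 0x50 → acc = 0x17
  'R' = 0x52 → acc = 0x45
  'M' = 0x4D → acc = 0x08
  'C' = 0x43 → acc = 0x4B
  ',' = 0x2C → acc = 0x67
  '9' = 0x39 → acc = 0x5E
  '7' = 0x37 → acc = 0x69
  '4' = 0x34 → acc = 0x5D
  '6' = 0x36 → acc = 0x6B
  ',' = 0x2C → acc = 0x47
  '5' = 0x35 → acc = 0x72
  '5' = 0x35 → acc = 0x47
  '4' = 0x34 → acc = 0x73
  ',' = 0x2C → acc = 0x5F
  '2' = 0x32 → acc = 0x6D
  '2' = 0x32 → acc = 0x5F
  '1' = 0x31 → acc = 0x6E
Checksum = 0x6E.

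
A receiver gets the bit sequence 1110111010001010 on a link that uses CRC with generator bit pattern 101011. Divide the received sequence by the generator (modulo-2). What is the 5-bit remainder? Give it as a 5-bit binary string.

Modulo-2 division of 1110111010001010 by 101011:
  pos 0: 111011 XOR 101011 = 010000
  pos 1: 100001 XOR 101011 = 001010
  pos 3: 101001 XOR 101011 = 000010
  pos 7: 100001 XOR 101011 = 001010
  pos 9: 101001 XOR 101011 = 000010
Remainder = 00100 (nonzero — an error is detected).

00100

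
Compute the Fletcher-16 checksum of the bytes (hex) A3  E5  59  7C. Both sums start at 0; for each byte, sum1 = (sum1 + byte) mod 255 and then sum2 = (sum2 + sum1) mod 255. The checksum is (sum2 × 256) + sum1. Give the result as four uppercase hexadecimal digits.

6F5F

Running sums (mod 255):
  after byte 0 (A3): sum1=163, sum2=163
  after byte 1 (E5): sum1=137, sum2=45
  after byte 2 (59): sum1=226, sum2=16
  after byte 3 (7C): sum1=95, sum2=111
Checksum = sum2·256 + sum1 = 111·256 + 95 = 28511 = 0x6F5F.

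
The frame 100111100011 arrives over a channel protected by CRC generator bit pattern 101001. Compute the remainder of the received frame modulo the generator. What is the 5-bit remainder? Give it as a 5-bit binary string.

00000

Modulo-2 division of 100111100011 by 101001:
  pos 0: 100111 XOR 101001 = 001110
  pos 2: 111010 XOR 101001 = 010011
  pos 3: 100110 XOR 101001 = 001111
  pos 5: 111101 XOR 101001 = 010100
  pos 6: 101001 XOR 101001 = 000000
Remainder = 00000 (zero — the frame passes the CRC check).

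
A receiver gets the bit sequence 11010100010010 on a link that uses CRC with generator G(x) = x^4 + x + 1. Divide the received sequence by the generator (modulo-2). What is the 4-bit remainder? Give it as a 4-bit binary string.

Modulo-2 division of 11010100010010 by 10011:
  pos 0: 11010 XOR 10011 = 01001
  pos 1: 10011 XOR 10011 = 00000
  pos 9: 10010 XOR 10011 = 00001
Remainder = 0001 (nonzero — an error is detected).

0001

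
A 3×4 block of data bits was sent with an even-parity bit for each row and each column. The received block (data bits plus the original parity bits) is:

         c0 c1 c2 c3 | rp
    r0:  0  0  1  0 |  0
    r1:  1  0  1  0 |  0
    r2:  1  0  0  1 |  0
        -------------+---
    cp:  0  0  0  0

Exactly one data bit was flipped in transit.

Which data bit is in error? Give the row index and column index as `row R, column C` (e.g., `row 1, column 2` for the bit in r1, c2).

Recompute each row's even parity and compare to rp:
  r0: data parity 1, sent rp 0 → mismatch
  r1: data parity 0, sent rp 0 → ok
  r2: data parity 0, sent rp 0 → ok
Recompute each column's even parity and compare to cp:
  c0: data parity 0, sent cp 0 → ok
  c1: data parity 0, sent cp 0 → ok
  c2: data parity 0, sent cp 0 → ok
  c3: data parity 1, sent cp 0 → mismatch
Exactly one row (r0) and one column (c3) fail → the flipped bit is at their intersection.

row 0, column 3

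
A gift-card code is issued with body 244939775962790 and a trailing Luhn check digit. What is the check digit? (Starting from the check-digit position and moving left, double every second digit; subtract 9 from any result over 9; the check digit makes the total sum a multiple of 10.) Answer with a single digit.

9

Partial digits right→left: 0 9 7 2 6 9 5 7 7 9 3 9 4 4 2
Double every second digit counting from the check-digit position (so the 1st, 3rd, 5th, ... of the partial from the right).
  doubled (with −9 where >9): 0 5 3 1 5 6 8 4 → sum 32
  kept as-is: 9 2 9 7 9 9 4 → sum 49
Total = 32 + 49 = 81.
Check digit = (10 − (81 mod 10)) mod 10 = 9.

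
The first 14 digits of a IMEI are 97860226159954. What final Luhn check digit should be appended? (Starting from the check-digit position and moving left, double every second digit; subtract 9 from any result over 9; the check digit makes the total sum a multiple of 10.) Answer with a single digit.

Partial digits right→left: 4 5 9 9 5 1 6 2 2 0 6 8 7 9
Double every second digit counting from the check-digit position (so the 1st, 3rd, 5th, ... of the partial from the right).
  doubled (with −9 where >9): 8 9 1 3 4 3 5 → sum 33
  kept as-is: 5 9 1 2 0 8 9 → sum 34
Total = 33 + 34 = 67.
Check digit = (10 − (67 mod 10)) mod 10 = 3.

3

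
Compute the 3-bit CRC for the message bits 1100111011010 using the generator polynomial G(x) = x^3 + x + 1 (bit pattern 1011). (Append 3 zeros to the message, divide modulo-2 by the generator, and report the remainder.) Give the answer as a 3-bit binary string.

000

Append 3 zeros: 1100111011010000. Divide by 1011 (XOR where the leading bit is 1):
  pos 0: 1100 XOR 1011 = 0111
  pos 1: 1111 XOR 1011 = 0100
  pos 2: 1001 XOR 1011 = 0010
  pos 4: 1010 XOR 1011 = 0001
  pos 7: 1110 XOR 1011 = 0101
  pos 8: 1011 XOR 1011 = 0000
Remainder (last 3 bits) = 000. This is the CRC / FCS.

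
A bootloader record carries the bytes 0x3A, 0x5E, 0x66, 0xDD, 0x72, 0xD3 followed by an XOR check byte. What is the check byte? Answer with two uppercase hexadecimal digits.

7E

XOR the bytes together:
  start with 0x3A
  0x3A ⊕ 0x5E = 0x64
  0x64 ⊕ 0x66 = 0x02
  0x02 ⊕ 0xDD = 0xDF
  0xDF ⊕ 0x72 = 0xAD
  0xAD ⊕ 0xD3 = 0x7E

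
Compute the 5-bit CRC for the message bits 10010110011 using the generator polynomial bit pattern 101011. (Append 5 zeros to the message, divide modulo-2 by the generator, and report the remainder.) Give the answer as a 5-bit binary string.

Append 5 zeros: 1001011001100000. Divide by 101011 (XOR where the leading bit is 1):
  pos 0: 100101 XOR 101011 = 001110
  pos 2: 111010 XOR 101011 = 010001
  pos 3: 100010 XOR 101011 = 001001
  pos 5: 100111 XOR 101011 = 001100
  pos 7: 110000 XOR 101011 = 011011
  pos 8: 110110 XOR 101011 = 011101
  pos 9: 111010 XOR 101011 = 010001
  pos 10: 100010 XOR 101011 = 001001
Remainder (last 5 bits) = 01001. This is the CRC / FCS.

01001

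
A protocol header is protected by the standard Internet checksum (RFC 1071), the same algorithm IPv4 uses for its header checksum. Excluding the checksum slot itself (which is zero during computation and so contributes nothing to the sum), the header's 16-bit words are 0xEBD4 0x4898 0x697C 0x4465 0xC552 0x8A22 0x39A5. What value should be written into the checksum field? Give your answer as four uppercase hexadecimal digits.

One's-complement addition (fold any carry out of bit 15 back into bit 0):
  0xEBD4 + 0x4898 = 0x1346C → wrap carry → 0x346D
  0x346D + 0x697C = 0x09DE9
  0x9DE9 + 0x4465 = 0x0E24E
  0xE24E + 0xC552 = 0x1A7A0 → wrap carry → 0xA7A1
  0xA7A1 + 0x8A22 = 0x131C3 → wrap carry → 0x31C4
  0x31C4 + 0x39A5 = 0x06B69
One's-complement sum = 0x6B69.
Checksum = ~0x6B69 & 0xFFFF = 0x9496.

9496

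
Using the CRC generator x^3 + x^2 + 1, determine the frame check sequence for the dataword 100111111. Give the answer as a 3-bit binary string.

011

Append 3 zeros: 100111111000. Divide by 1101 (XOR where the leading bit is 1):
  pos 0: 1001 XOR 1101 = 0100
  pos 1: 1001 XOR 1101 = 0100
  pos 2: 1001 XOR 1101 = 0100
  pos 3: 1001 XOR 1101 = 0100
  pos 4: 1001 XOR 1101 = 0100
  pos 5: 1001 XOR 1101 = 0100
  pos 6: 1000 XOR 1101 = 0101
  pos 7: 1010 XOR 1101 = 0111
  pos 8: 1110 XOR 1101 = 0011
Remainder (last 3 bits) = 011. This is the CRC / FCS.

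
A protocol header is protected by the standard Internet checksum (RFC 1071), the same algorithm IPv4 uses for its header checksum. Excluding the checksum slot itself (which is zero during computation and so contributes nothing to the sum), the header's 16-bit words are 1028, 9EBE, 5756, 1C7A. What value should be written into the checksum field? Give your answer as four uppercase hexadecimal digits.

DD48

One's-complement addition (fold any carry out of bit 15 back into bit 0):
  0x1028 + 0x9EBE = 0x0AEE6
  0xAEE6 + 0x5756 = 0x1063C → wrap carry → 0x063D
  0x063D + 0x1C7A = 0x022B7
One's-complement sum = 0x22B7.
Checksum = ~0x22B7 & 0xFFFF = 0xDD48.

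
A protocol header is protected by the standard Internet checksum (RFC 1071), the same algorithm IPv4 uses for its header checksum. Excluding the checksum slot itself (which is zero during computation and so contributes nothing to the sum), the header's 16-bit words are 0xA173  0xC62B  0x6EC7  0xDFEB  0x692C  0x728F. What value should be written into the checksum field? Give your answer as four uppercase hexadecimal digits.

One's-complement addition (fold any carry out of bit 15 back into bit 0):
  0xA173 + 0xC62B = 0x1679E → wrap carry → 0x679F
  0x679F + 0x6EC7 = 0x0D666
  0xD666 + 0xDFEB = 0x1B651 → wrap carry → 0xB652
  0xB652 + 0x692C = 0x11F7E → wrap carry → 0x1F7F
  0x1F7F + 0x728F = 0x0920E
One's-complement sum = 0x920E.
Checksum = ~0x920E & 0xFFFF = 0x6DF1.

6DF1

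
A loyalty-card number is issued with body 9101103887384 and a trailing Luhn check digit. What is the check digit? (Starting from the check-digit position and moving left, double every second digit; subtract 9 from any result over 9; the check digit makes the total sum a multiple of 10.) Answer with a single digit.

Partial digits right→left: 4 8 3 7 8 8 3 0 1 1 0 1 9
Double every second digit counting from the check-digit position (so the 1st, 3rd, 5th, ... of the partial from the right).
  doubled (with −9 where >9): 8 6 7 6 2 0 9 → sum 38
  kept as-is: 8 7 8 0 1 1 → sum 25
Total = 38 + 25 = 63.
Check digit = (10 − (63 mod 10)) mod 10 = 7.

7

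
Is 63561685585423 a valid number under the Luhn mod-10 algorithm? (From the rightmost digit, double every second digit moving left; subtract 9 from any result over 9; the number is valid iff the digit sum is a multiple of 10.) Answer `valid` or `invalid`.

invalid

From the right, keep odd positions and double even positions (subtract 9 from any doubled value over 9):
  doubled (positions 2,4,...): 4 1 1 7 2 1 3 → sum 19
  kept (positions 1,3,...): 3 4 8 5 6 6 3 → sum 35
Total = 54.
54 mod 10 = 4, so the number is invalid.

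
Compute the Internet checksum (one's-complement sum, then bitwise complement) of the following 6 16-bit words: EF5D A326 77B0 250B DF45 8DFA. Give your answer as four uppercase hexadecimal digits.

637F

One's-complement addition (fold any carry out of bit 15 back into bit 0):
  0xEF5D + 0xA326 = 0x19283 → wrap carry → 0x9284
  0x9284 + 0x77B0 = 0x10A34 → wrap carry → 0x0A35
  0x0A35 + 0x250B = 0x02F40
  0x2F40 + 0xDF45 = 0x10E85 → wrap carry → 0x0E86
  0x0E86 + 0x8DFA = 0x09C80
One's-complement sum = 0x9C80.
Checksum = ~0x9C80 & 0xFFFF = 0x637F.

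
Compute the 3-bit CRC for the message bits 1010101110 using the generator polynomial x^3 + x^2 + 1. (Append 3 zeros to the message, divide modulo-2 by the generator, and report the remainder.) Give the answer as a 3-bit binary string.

110

Append 3 zeros: 1010101110000. Divide by 1101 (XOR where the leading bit is 1):
  pos 0: 1010 XOR 1101 = 0111
  pos 1: 1111 XOR 1101 = 0010
  pos 3: 1001 XOR 1101 = 0100
  pos 4: 1001 XOR 1101 = 0100
  pos 5: 1001 XOR 1101 = 0100
  pos 6: 1000 XOR 1101 = 0101
  pos 7: 1010 XOR 1101 = 0111
  pos 8: 1110 XOR 1101 = 0011
Remainder (last 3 bits) = 110. This is the CRC / FCS.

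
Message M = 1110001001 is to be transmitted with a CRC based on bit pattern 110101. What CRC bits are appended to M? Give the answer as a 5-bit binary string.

Append 5 zeros: 111000100100000. Divide by 110101 (XOR where the leading bit is 1):
  pos 0: 111000 XOR 110101 = 001101
  pos 2: 110110 XOR 110101 = 000011
  pos 6: 110100 XOR 110101 = 000001
Remainder (last 5 bits) = 01000. This is the CRC / FCS.

01000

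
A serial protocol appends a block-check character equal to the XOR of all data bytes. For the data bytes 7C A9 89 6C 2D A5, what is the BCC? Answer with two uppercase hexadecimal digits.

B8

XOR the bytes together:
  start with 0x7C
  0x7C ⊕ 0xA9 = 0xD5
  0xD5 ⊕ 0x89 = 0x5C
  0x5C ⊕ 0x6C = 0x30
  0x30 ⊕ 0x2D = 0x1D
  0x1D ⊕ 0xA5 = 0xB8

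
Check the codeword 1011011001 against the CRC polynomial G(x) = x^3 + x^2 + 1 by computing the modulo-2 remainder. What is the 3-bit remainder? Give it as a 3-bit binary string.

000

Modulo-2 division of 1011011001 by 1101:
  pos 0: 1011 XOR 1101 = 0110
  pos 1: 1100 XOR 1101 = 0001
  pos 4: 1110 XOR 1101 = 0011
  pos 6: 1101 XOR 1101 = 0000
Remainder = 000 (zero — the frame passes the CRC check).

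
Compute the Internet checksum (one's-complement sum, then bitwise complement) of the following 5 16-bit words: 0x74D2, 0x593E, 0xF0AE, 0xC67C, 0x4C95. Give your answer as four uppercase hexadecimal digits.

One's-complement addition (fold any carry out of bit 15 back into bit 0):
  0x74D2 + 0x593E = 0x0CE10
  0xCE10 + 0xF0AE = 0x1BEBE → wrap carry → 0xBEBF
  0xBEBF + 0xC67C = 0x1853B → wrap carry → 0x853C
  0x853C + 0x4C95 = 0x0D1D1
One's-complement sum = 0xD1D1.
Checksum = ~0xD1D1 & 0xFFFF = 0x2E2E.

2E2E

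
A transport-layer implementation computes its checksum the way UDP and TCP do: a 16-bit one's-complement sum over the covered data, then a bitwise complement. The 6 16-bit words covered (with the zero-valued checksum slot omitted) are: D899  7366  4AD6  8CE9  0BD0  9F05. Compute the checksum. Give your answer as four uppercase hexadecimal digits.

One's-complement addition (fold any carry out of bit 15 back into bit 0):
  0xD899 + 0x7366 = 0x14BFF → wrap carry → 0x4C00
  0x4C00 + 0x4AD6 = 0x096D6
  0x96D6 + 0x8CE9 = 0x123BF → wrap carry → 0x23C0
  0x23C0 + 0x0BD0 = 0x02F90
  0x2F90 + 0x9F05 = 0x0CE95
One's-complement sum = 0xCE95.
Checksum = ~0xCE95 & 0xFFFF = 0x316A.

316A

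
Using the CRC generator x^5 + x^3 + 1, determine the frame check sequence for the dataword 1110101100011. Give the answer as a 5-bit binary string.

00000

Append 5 zeros: 111010110001100000. Divide by 101001 (XOR where the leading bit is 1):
  pos 0: 111010 XOR 101001 = 010011
  pos 1: 100111 XOR 101001 = 001110
  pos 3: 111010 XOR 101001 = 010011
  pos 4: 100110 XOR 101001 = 001111
  pos 6: 111101 XOR 101001 = 010100
  pos 7: 101001 XOR 101001 = 000000
Remainder (last 5 bits) = 00000. This is the CRC / FCS.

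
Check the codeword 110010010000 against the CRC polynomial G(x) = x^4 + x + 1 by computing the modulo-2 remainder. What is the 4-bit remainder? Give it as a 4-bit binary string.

Modulo-2 division of 110010010000 by 10011:
  pos 0: 11001 XOR 10011 = 01010
  pos 1: 10100 XOR 10011 = 00111
  pos 3: 11101 XOR 10011 = 01110
  pos 4: 11100 XOR 10011 = 01111
  pos 5: 11110 XOR 10011 = 01101
  pos 6: 11010 XOR 10011 = 01001
  pos 7: 10010 XOR 10011 = 00001
Remainder = 0001 (nonzero — an error is detected).

0001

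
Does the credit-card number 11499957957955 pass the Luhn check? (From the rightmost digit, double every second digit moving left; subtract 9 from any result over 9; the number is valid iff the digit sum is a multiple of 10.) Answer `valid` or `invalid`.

From the right, keep odd positions and double even positions (subtract 9 from any doubled value over 9):
  doubled (positions 2,4,...): 1 5 9 1 9 8 2 → sum 35
  kept (positions 1,3,...): 5 9 5 7 9 9 1 → sum 45
Total = 80.
80 mod 10 = 0, so the number is valid.

valid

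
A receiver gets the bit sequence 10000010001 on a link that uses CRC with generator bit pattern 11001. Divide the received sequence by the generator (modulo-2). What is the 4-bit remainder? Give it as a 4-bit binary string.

0010

Modulo-2 division of 10000010001 by 11001:
  pos 0: 10000 XOR 11001 = 01001
  pos 1: 10010 XOR 11001 = 01011
  pos 2: 10111 XOR 11001 = 01110
  pos 3: 11100 XOR 11001 = 00101
  pos 5: 10100 XOR 11001 = 01101
  pos 6: 11011 XOR 11001 = 00010
Remainder = 0010 (nonzero — an error is detected).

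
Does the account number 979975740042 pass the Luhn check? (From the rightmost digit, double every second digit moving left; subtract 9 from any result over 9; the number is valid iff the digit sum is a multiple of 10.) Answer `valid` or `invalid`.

invalid

From the right, keep odd positions and double even positions (subtract 9 from any doubled value over 9):
  doubled (positions 2,4,...): 8 0 5 5 9 9 → sum 36
  kept (positions 1,3,...): 2 0 4 5 9 7 → sum 27
Total = 63.
63 mod 10 = 3, so the number is invalid.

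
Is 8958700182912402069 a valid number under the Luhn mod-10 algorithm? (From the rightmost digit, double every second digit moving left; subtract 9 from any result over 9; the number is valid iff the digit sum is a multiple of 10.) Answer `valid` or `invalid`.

From the right, keep odd positions and double even positions (subtract 9 from any doubled value over 9):
  doubled (positions 2,4,...): 3 4 8 2 4 2 0 7 9 → sum 39
  kept (positions 1,3,...): 9 0 0 2 9 8 0 7 5 8 → sum 48
Total = 87.
87 mod 10 = 7, so the number is invalid.

invalid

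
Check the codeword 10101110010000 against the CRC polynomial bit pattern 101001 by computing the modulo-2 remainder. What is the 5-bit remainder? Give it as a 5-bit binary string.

00000

Modulo-2 division of 10101110010000 by 101001:
  pos 0: 101011 XOR 101001 = 000010
  pos 4: 101001 XOR 101001 = 000000
Remainder = 00000 (zero — the frame passes the CRC check).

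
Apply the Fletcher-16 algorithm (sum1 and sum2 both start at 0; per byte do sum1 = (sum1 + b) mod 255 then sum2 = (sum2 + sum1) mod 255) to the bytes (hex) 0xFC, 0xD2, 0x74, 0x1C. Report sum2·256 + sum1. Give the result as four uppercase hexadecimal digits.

7160

Running sums (mod 255):
  after byte 0 (0xFC): sum1=252, sum2=252
  after byte 1 (0xD2): sum1=207, sum2=204
  after byte 2 (0x74): sum1=68, sum2=17
  after byte 3 (0x1C): sum1=96, sum2=113
Checksum = sum2·256 + sum1 = 113·256 + 96 = 29024 = 0x7160.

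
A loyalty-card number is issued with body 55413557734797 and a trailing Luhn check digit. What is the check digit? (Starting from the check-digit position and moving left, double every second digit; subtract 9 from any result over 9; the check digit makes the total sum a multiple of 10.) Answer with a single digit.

8

Partial digits right→left: 7 9 7 4 3 7 7 5 5 3 1 4 5 5
Double every second digit counting from the check-digit position (so the 1st, 3rd, 5th, ... of the partial from the right).
  doubled (with −9 where >9): 5 5 6 5 1 2 1 → sum 25
  kept as-is: 9 4 7 5 3 4 5 → sum 37
Total = 25 + 37 = 62.
Check digit = (10 − (62 mod 10)) mod 10 = 8.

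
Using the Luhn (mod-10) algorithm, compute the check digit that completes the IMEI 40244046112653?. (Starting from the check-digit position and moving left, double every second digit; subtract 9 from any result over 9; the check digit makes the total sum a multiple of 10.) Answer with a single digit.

6

Partial digits right→left: 3 5 6 2 1 1 6 4 0 4 4 2 0 4
Double every second digit counting from the check-digit position (so the 1st, 3rd, 5th, ... of the partial from the right).
  doubled (with −9 where >9): 6 3 2 3 0 8 0 → sum 22
  kept as-is: 5 2 1 4 4 2 4 → sum 22
Total = 22 + 22 = 44.
Check digit = (10 − (44 mod 10)) mod 10 = 6.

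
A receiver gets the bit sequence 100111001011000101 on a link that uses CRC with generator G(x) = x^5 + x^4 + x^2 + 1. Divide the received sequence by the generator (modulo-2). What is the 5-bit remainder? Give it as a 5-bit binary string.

00111

Modulo-2 division of 100111001011000101 by 110101:
  pos 0: 100111 XOR 110101 = 010010
  pos 1: 100100 XOR 110101 = 010001
  pos 2: 100010 XOR 110101 = 010111
  pos 3: 101111 XOR 110101 = 011010
  pos 4: 110100 XOR 110101 = 000001
  pos 9: 111000 XOR 110101 = 001101
  pos 11: 110110 XOR 110101 = 000011
Remainder = 00111 (nonzero — an error is detected).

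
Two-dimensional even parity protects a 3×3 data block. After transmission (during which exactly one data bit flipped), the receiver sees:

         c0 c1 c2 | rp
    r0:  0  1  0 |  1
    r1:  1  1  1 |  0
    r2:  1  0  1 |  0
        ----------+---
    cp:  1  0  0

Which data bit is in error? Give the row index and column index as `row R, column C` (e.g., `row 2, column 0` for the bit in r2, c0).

row 1, column 0

Recompute each row's even parity and compare to rp:
  r0: data parity 1, sent rp 1 → ok
  r1: data parity 1, sent rp 0 → mismatch
  r2: data parity 0, sent rp 0 → ok
Recompute each column's even parity and compare to cp:
  c0: data parity 0, sent cp 1 → mismatch
  c1: data parity 0, sent cp 0 → ok
  c2: data parity 0, sent cp 0 → ok
Exactly one row (r1) and one column (c0) fail → the flipped bit is at their intersection.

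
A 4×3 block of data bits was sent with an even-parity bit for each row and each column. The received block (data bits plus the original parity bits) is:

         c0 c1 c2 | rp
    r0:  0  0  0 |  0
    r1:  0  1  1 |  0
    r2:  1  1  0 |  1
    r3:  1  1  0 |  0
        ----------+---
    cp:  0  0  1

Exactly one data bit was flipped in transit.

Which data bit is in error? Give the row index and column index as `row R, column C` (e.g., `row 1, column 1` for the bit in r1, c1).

row 2, column 1

Recompute each row's even parity and compare to rp:
  r0: data parity 0, sent rp 0 → ok
  r1: data parity 0, sent rp 0 → ok
  r2: data parity 0, sent rp 1 → mismatch
  r3: data parity 0, sent rp 0 → ok
Recompute each column's even parity and compare to cp:
  c0: data parity 0, sent cp 0 → ok
  c1: data parity 1, sent cp 0 → mismatch
  c2: data parity 1, sent cp 1 → ok
Exactly one row (r2) and one column (c1) fail → the flipped bit is at their intersection.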